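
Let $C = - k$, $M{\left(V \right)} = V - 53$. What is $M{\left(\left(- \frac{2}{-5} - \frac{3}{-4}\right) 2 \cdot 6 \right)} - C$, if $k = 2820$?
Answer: $\frac{13904}{5} \approx 2780.8$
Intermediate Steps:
$M{\left(V \right)} = -53 + V$ ($M{\left(V \right)} = V - 53 = -53 + V$)
$C = -2820$ ($C = \left(-1\right) 2820 = -2820$)
$M{\left(\left(- \frac{2}{-5} - \frac{3}{-4}\right) 2 \cdot 6 \right)} - C = \left(-53 + \left(- \frac{2}{-5} - \frac{3}{-4}\right) 2 \cdot 6\right) - -2820 = \left(-53 + \left(\left(-2\right) \left(- \frac{1}{5}\right) - - \frac{3}{4}\right) 2 \cdot 6\right) + 2820 = \left(-53 + \left(\frac{2}{5} + \frac{3}{4}\right) 2 \cdot 6\right) + 2820 = \left(-53 + \frac{23}{20} \cdot 2 \cdot 6\right) + 2820 = \left(-53 + \frac{23}{10} \cdot 6\right) + 2820 = \left(-53 + \frac{69}{5}\right) + 2820 = - \frac{196}{5} + 2820 = \frac{13904}{5}$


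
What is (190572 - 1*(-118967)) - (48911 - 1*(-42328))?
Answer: 218300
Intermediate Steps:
(190572 - 1*(-118967)) - (48911 - 1*(-42328)) = (190572 + 118967) - (48911 + 42328) = 309539 - 1*91239 = 309539 - 91239 = 218300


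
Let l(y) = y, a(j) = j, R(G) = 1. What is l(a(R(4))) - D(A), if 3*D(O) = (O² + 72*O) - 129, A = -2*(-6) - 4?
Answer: -508/3 ≈ -169.33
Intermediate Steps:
A = 8 (A = 12 - 4 = 8)
D(O) = -43 + 24*O + O²/3 (D(O) = ((O² + 72*O) - 129)/3 = (-129 + O² + 72*O)/3 = -43 + 24*O + O²/3)
l(a(R(4))) - D(A) = 1 - (-43 + 24*8 + (⅓)*8²) = 1 - (-43 + 192 + (⅓)*64) = 1 - (-43 + 192 + 64/3) = 1 - 1*511/3 = 1 - 511/3 = -508/3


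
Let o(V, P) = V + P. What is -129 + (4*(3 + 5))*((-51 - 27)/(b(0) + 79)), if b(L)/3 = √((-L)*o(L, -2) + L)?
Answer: -12687/79 ≈ -160.59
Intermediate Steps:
o(V, P) = P + V
b(L) = 3*√(L - L*(-2 + L)) (b(L) = 3*√((-L)*(-2 + L) + L) = 3*√(-L*(-2 + L) + L) = 3*√(L - L*(-2 + L)))
-129 + (4*(3 + 5))*((-51 - 27)/(b(0) + 79)) = -129 + (4*(3 + 5))*((-51 - 27)/(3*√(0*(3 - 1*0)) + 79)) = -129 + (4*8)*(-78/(3*√(0*(3 + 0)) + 79)) = -129 + 32*(-78/(3*√(0*3) + 79)) = -129 + 32*(-78/(3*√0 + 79)) = -129 + 32*(-78/(3*0 + 79)) = -129 + 32*(-78/(0 + 79)) = -129 + 32*(-78/79) = -129 - 2496/79 = -12687/79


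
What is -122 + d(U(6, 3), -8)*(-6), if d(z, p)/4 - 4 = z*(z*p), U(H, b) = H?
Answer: 6694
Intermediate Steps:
d(z, p) = 16 + 4*p*z² (d(z, p) = 16 + 4*(z*(z*p)) = 16 + 4*(z*(p*z)) = 16 + 4*(p*z²) = 16 + 4*p*z²)
-122 + d(U(6, 3), -8)*(-6) = -122 + (16 + 4*(-8)*6²)*(-6) = -122 + (16 + 4*(-8)*36)*(-6) = -122 + (16 - 1152)*(-6) = -122 - 1136*(-6) = -122 + 6816 = 6694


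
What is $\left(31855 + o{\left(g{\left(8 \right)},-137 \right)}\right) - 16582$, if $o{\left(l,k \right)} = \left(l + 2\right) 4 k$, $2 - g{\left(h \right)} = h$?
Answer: $17465$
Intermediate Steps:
$g{\left(h \right)} = 2 - h$
$o{\left(l,k \right)} = k \left(8 + 4 l\right)$ ($o{\left(l,k \right)} = \left(2 + l\right) 4 k = \left(8 + 4 l\right) k = k \left(8 + 4 l\right)$)
$\left(31855 + o{\left(g{\left(8 \right)},-137 \right)}\right) - 16582 = \left(31855 + 4 \left(-137\right) \left(2 + \left(2 - 8\right)\right)\right) - 16582 = \left(31855 + 4 \left(-137\right) \left(2 - 6\right)\right) - 16582 = \left(31855 + 4 \left(-137\right) \left(-4\right)\right) - 16582 = \left(31855 + 2192\right) - 16582 = 34047 - 16582 = 17465$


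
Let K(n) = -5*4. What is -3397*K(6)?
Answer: 67940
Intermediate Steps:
K(n) = -20
-3397*K(6) = -3397*(-20) = 67940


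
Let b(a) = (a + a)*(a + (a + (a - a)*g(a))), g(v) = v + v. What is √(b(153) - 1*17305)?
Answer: √76331 ≈ 276.28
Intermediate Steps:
g(v) = 2*v
b(a) = 4*a² (b(a) = (a + a)*(a + (a + (a - a)*(2*a))) = (2*a)*(a + (a + 0*(2*a))) = (2*a)*(a + (a + 0)) = (2*a)*(a + a) = (2*a)*(2*a) = 4*a²)
√(b(153) - 1*17305) = √(4*153² - 1*17305) = √(4*23409 - 17305) = √(93636 - 17305) = √76331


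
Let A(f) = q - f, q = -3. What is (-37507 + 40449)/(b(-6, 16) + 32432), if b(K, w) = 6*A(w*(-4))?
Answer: 1471/16399 ≈ 0.089701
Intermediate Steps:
A(f) = -3 - f
b(K, w) = -18 + 24*w (b(K, w) = 6*(-3 - w*(-4)) = 6*(-3 - (-4)*w) = 6*(-3 + 4*w) = -18 + 24*w)
(-37507 + 40449)/(b(-6, 16) + 32432) = (-37507 + 40449)/((-18 + 24*16) + 32432) = 2942/((-18 + 384) + 32432) = 2942/(366 + 32432) = 2942/32798 = 2942*(1/32798) = 1471/16399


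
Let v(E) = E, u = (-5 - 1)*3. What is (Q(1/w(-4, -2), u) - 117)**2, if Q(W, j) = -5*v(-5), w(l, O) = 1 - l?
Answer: 8464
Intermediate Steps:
u = -18 (u = -6*3 = -18)
Q(W, j) = 25 (Q(W, j) = -5*(-5) = 25)
(Q(1/w(-4, -2), u) - 117)**2 = (25 - 117)**2 = (-92)**2 = 8464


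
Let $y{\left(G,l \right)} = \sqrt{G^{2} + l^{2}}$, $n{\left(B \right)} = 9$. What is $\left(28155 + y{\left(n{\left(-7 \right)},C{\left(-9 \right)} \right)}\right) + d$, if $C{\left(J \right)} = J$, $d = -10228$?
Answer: $17927 + 9 \sqrt{2} \approx 17940.0$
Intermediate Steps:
$\left(28155 + y{\left(n{\left(-7 \right)},C{\left(-9 \right)} \right)}\right) + d = \left(28155 + \sqrt{9^{2} + \left(-9\right)^{2}}\right) - 10228 = \left(28155 + \sqrt{81 + 81}\right) - 10228 = \left(28155 + \sqrt{162}\right) - 10228 = \left(28155 + 9 \sqrt{2}\right) - 10228 = 17927 + 9 \sqrt{2}$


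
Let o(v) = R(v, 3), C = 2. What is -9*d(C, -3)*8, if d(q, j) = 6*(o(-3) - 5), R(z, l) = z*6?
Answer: 9936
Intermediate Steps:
R(z, l) = 6*z
o(v) = 6*v
d(q, j) = -138 (d(q, j) = 6*(6*(-3) - 5) = 6*(-18 - 5) = 6*(-23) = -138)
-9*d(C, -3)*8 = -9*(-138)*8 = 1242*8 = 9936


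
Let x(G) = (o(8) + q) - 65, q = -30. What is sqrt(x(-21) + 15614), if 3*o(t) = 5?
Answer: sqrt(139686)/3 ≈ 124.58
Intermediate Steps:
o(t) = 5/3 (o(t) = (1/3)*5 = 5/3)
x(G) = -280/3 (x(G) = (5/3 - 30) - 65 = -85/3 - 65 = -280/3)
sqrt(x(-21) + 15614) = sqrt(-280/3 + 15614) = sqrt(46562/3) = sqrt(139686)/3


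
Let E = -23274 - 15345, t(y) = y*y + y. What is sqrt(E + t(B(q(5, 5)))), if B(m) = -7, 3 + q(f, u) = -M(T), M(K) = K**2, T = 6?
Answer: I*sqrt(38577) ≈ 196.41*I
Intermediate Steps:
q(f, u) = -39 (q(f, u) = -3 - 1*6**2 = -3 - 1*36 = -3 - 36 = -39)
t(y) = y + y**2 (t(y) = y**2 + y = y + y**2)
E = -38619
sqrt(E + t(B(q(5, 5)))) = sqrt(-38619 - 7*(1 - 7)) = sqrt(-38619 - 7*(-6)) = sqrt(-38619 + 42) = sqrt(-38577) = I*sqrt(38577)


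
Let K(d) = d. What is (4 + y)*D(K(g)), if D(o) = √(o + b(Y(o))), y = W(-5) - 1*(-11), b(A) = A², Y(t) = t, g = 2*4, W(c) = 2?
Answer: 102*√2 ≈ 144.25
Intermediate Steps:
g = 8
y = 13 (y = 2 - 1*(-11) = 2 + 11 = 13)
D(o) = √(o + o²)
(4 + y)*D(K(g)) = (4 + 13)*√(8*(1 + 8)) = 17*√(8*9) = 17*√72 = 17*(6*√2) = 102*√2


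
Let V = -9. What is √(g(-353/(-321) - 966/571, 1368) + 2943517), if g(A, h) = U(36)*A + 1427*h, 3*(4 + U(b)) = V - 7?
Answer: √164472539956242161/183291 ≈ 2212.6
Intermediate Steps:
U(b) = -28/3 (U(b) = -4 + (-9 - 7)/3 = -4 + (⅓)*(-16) = -4 - 16/3 = -28/3)
g(A, h) = 1427*h - 28*A/3 (g(A, h) = -28*A/3 + 1427*h = 1427*h - 28*A/3)
√(g(-353/(-321) - 966/571, 1368) + 2943517) = √((1427*1368 - 28*(-353/(-321) - 966/571)/3) + 2943517) = √((1952136 - 28*(-353*(-1/321) - 966*1/571)/3) + 2943517) = √((1952136 - 28*(353/321 - 966/571)/3) + 2943517) = √((1952136 - 28/3*(-108523/183291)) + 2943517) = √((1952136 + 3038644/549873) + 2943517) = √(1073429917372/549873 + 2943517) = √(2691990440713/549873) = √164472539956242161/183291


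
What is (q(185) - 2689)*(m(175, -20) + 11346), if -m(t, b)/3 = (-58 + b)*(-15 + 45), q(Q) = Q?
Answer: -45988464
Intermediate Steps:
m(t, b) = 5220 - 90*b (m(t, b) = -3*(-58 + b)*(-15 + 45) = -3*(-58 + b)*30 = -3*(-1740 + 30*b) = 5220 - 90*b)
(q(185) - 2689)*(m(175, -20) + 11346) = (185 - 2689)*((5220 - 90*(-20)) + 11346) = -2504*((5220 + 1800) + 11346) = -2504*(7020 + 11346) = -2504*18366 = -45988464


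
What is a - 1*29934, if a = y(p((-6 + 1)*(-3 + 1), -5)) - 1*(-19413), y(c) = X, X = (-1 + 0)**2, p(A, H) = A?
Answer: -10520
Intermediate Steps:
X = 1 (X = (-1)**2 = 1)
y(c) = 1
a = 19414 (a = 1 - 1*(-19413) = 1 + 19413 = 19414)
a - 1*29934 = 19414 - 1*29934 = 19414 - 29934 = -10520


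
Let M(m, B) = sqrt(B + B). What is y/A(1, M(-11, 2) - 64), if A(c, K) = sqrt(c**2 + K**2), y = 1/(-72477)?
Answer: -sqrt(3845)/278674065 ≈ -2.2251e-7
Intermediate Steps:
M(m, B) = sqrt(2)*sqrt(B) (M(m, B) = sqrt(2*B) = sqrt(2)*sqrt(B))
y = -1/72477 ≈ -1.3797e-5
A(c, K) = sqrt(K**2 + c**2)
y/A(1, M(-11, 2) - 64) = -1/(72477*sqrt((sqrt(2)*sqrt(2) - 64)**2 + 1**2)) = -1/(72477*sqrt((2 - 64)**2 + 1)) = -1/(72477*sqrt((-62)**2 + 1)) = -1/(72477*sqrt(3844 + 1)) = -sqrt(3845)/3845/72477 = -sqrt(3845)/278674065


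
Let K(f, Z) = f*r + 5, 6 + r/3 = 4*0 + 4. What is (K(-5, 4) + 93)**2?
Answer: 16384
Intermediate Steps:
r = -6 (r = -18 + 3*(4*0 + 4) = -18 + 3*(0 + 4) = -18 + 3*4 = -18 + 12 = -6)
K(f, Z) = 5 - 6*f (K(f, Z) = f*(-6) + 5 = -6*f + 5 = 5 - 6*f)
(K(-5, 4) + 93)**2 = ((5 - 6*(-5)) + 93)**2 = ((5 + 30) + 93)**2 = (35 + 93)**2 = 128**2 = 16384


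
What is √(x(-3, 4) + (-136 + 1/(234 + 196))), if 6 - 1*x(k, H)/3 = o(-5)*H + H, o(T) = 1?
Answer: I*√26255370/430 ≈ 11.916*I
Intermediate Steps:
x(k, H) = 18 - 6*H (x(k, H) = 18 - 3*(1*H + H) = 18 - 3*(H + H) = 18 - 6*H)
√(x(-3, 4) + (-136 + 1/(234 + 196))) = √((18 - 6*4) + (-136 + 1/(234 + 196))) = √((18 - 24) + (-136 + 1/430)) = √(-6 + (-136 + 1/430)) = √(-6 - 58479/430) = √(-61059/430) = I*√26255370/430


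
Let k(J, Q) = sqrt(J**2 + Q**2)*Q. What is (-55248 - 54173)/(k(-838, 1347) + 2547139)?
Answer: -278710496519/1921679232244 + 147390087*sqrt(2516653)/1921679232244 ≈ -0.023361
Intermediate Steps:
k(J, Q) = Q*sqrt(J**2 + Q**2)
(-55248 - 54173)/(k(-838, 1347) + 2547139) = (-55248 - 54173)/(1347*sqrt((-838)**2 + 1347**2) + 2547139) = -109421/(1347*sqrt(702244 + 1814409) + 2547139) = -109421/(1347*sqrt(2516653) + 2547139) = -109421/(2547139 + 1347*sqrt(2516653))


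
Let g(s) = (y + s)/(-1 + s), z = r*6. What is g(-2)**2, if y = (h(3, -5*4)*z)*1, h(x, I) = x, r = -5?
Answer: 8464/9 ≈ 940.44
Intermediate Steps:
z = -30 (z = -5*6 = -30)
y = -90 (y = (3*(-30))*1 = -90*1 = -90)
g(s) = (-90 + s)/(-1 + s)
g(-2)**2 = ((-90 - 2)/(-1 - 2))**2 = (-92/(-3))**2 = (-1/3*(-92))**2 = (92/3)**2 = 8464/9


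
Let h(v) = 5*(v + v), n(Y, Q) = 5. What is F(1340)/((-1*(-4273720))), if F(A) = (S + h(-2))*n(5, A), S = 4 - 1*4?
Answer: -5/213686 ≈ -2.3399e-5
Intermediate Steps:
h(v) = 10*v (h(v) = 5*(2*v) = 10*v)
S = 0 (S = 4 - 4 = 0)
F(A) = -100 (F(A) = (0 + 10*(-2))*5 = (0 - 20)*5 = -20*5 = -100)
F(1340)/((-1*(-4273720))) = -100/((-1*(-4273720))) = -100/4273720 = -100*1/4273720 = -5/213686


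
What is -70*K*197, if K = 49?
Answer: -675710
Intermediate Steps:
-70*K*197 = -70*49*197 = -3430*197 = -675710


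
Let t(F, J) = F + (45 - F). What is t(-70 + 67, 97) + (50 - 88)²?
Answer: 1489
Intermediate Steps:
t(F, J) = 45
t(-70 + 67, 97) + (50 - 88)² = 45 + (50 - 88)² = 45 + (-38)² = 45 + 1444 = 1489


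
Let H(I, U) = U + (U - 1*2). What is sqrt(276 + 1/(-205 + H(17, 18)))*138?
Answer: 46*sqrt(896705)/19 ≈ 2292.6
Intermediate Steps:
H(I, U) = -2 + 2*U (H(I, U) = U + (U - 2) = U + (-2 + U) = -2 + 2*U)
sqrt(276 + 1/(-205 + H(17, 18)))*138 = sqrt(276 + 1/(-205 + (-2 + 2*18)))*138 = sqrt(276 + 1/(-205 + (-2 + 36)))*138 = sqrt(276 + 1/(-205 + 34))*138 = sqrt(276 + 1/(-171))*138 = sqrt(276 - 1/171)*138 = sqrt(47195/171)*138 = (sqrt(896705)/57)*138 = 46*sqrt(896705)/19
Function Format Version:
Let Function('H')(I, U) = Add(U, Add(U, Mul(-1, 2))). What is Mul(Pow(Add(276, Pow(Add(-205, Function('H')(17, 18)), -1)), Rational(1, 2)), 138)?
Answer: Mul(Rational(46, 19), Pow(896705, Rational(1, 2))) ≈ 2292.6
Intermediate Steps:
Function('H')(I, U) = Add(-2, Mul(2, U)) (Function('H')(I, U) = Add(U, Add(U, -2)) = Add(U, Add(-2, U)) = Add(-2, Mul(2, U)))
Mul(Pow(Add(276, Pow(Add(-205, Function('H')(17, 18)), -1)), Rational(1, 2)), 138) = Mul(Pow(Add(276, Pow(Add(-205, Add(-2, Mul(2, 18))), -1)), Rational(1, 2)), 138) = Mul(Pow(Add(276, Pow(Add(-205, Add(-2, 36)), -1)), Rational(1, 2)), 138) = Mul(Pow(Add(276, Pow(Add(-205, 34), -1)), Rational(1, 2)), 138) = Mul(Pow(Add(276, Pow(-171, -1)), Rational(1, 2)), 138) = Mul(Pow(Add(276, Rational(-1, 171)), Rational(1, 2)), 138) = Mul(Pow(Rational(47195, 171), Rational(1, 2)), 138) = Mul(Mul(Rational(1, 57), Pow(896705, Rational(1, 2))), 138) = Mul(Rational(46, 19), Pow(896705, Rational(1, 2)))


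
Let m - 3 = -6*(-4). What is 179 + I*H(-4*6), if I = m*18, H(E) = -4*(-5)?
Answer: 9899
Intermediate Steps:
m = 27 (m = 3 - 6*(-4) = 3 + 24 = 27)
H(E) = 20
I = 486 (I = 27*18 = 486)
179 + I*H(-4*6) = 179 + 486*20 = 179 + 9720 = 9899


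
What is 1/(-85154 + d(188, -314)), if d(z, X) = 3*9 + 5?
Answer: -1/85122 ≈ -1.1748e-5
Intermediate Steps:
d(z, X) = 32 (d(z, X) = 27 + 5 = 32)
1/(-85154 + d(188, -314)) = 1/(-85154 + 32) = 1/(-85122) = -1/85122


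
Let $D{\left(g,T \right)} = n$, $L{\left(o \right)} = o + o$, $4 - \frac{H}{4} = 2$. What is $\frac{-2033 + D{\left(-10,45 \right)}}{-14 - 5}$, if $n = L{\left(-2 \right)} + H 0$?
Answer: $\frac{2037}{19} \approx 107.21$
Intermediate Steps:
$H = 8$ ($H = 16 - 8 = 8$)
$L{\left(o \right)} = 2 o$
$n = -4$ ($n = 2 \left(-2\right) + 8 \cdot 0 = -4 + 0 = -4$)
$D{\left(g,T \right)} = -4$
$\frac{-2033 + D{\left(-10,45 \right)}}{-14 - 5} = \frac{-2033 - 4}{-14 - 5} = \frac{1}{-19} \left(-2037\right) = \left(- \frac{1}{19}\right) \left(-2037\right) = \frac{2037}{19}$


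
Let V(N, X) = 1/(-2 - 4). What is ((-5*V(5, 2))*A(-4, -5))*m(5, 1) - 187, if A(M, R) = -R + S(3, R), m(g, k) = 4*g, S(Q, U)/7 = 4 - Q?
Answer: 13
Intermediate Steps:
S(Q, U) = 28 - 7*Q (S(Q, U) = 7*(4 - Q) = 28 - 7*Q)
V(N, X) = -1/6 (V(N, X) = 1/(-6) = -1/6)
A(M, R) = 7 - R (A(M, R) = -R + (28 - 7*3) = -R + (28 - 21) = -R + 7 = 7 - R)
((-5*V(5, 2))*A(-4, -5))*m(5, 1) - 187 = ((-5*(-1/6))*(7 - 1*(-5)))*(4*5) - 187 = (5*(7 + 5)/6)*20 - 187 = ((5/6)*12)*20 - 187 = 10*20 - 187 = 200 - 187 = 13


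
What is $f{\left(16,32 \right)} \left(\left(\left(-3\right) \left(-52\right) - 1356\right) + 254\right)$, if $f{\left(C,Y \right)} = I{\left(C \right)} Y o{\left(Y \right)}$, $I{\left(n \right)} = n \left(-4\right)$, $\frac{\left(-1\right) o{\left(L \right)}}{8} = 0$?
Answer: $0$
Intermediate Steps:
$o{\left(L \right)} = 0$ ($o{\left(L \right)} = \left(-8\right) 0 = 0$)
$I{\left(n \right)} = - 4 n$
$f{\left(C,Y \right)} = 0$ ($f{\left(C,Y \right)} = - 4 C Y 0 = 0$)
$f{\left(16,32 \right)} \left(\left(\left(-3\right) \left(-52\right) - 1356\right) + 254\right) = 0 \left(\left(\left(-3\right) \left(-52\right) - 1356\right) + 254\right) = 0 \left(\left(156 - 1356\right) + 254\right) = 0 \left(-1200 + 254\right) = 0 \left(-946\right) = 0$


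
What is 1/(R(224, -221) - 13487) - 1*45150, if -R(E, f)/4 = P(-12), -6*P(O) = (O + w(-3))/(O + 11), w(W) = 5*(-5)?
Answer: -1823473053/40387 ≈ -45150.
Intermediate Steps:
w(W) = -25
P(O) = -(-25 + O)/(6*(11 + O)) (P(O) = -(O - 25)/(6*(O + 11)) = -(-25 + O)/(6*(11 + O)))
R(E, f) = 74/3 (R(E, f) = -2*(25 - 1*(-12))/(3*(11 - 12)) = -2*(25 + 12)/(3*(-1)) = -2*(-1)*37/3 = -4*(-37/6) = 74/3)
1/(R(224, -221) - 13487) - 1*45150 = 1/(74/3 - 13487) - 1*45150 = 1/(-40387/3) - 45150 = -3/40387 - 45150 = -1823473053/40387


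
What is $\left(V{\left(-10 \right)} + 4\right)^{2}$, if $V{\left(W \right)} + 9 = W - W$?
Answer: $25$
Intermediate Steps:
$V{\left(W \right)} = -9$ ($V{\left(W \right)} = -9 + \left(W - W\right) = -9 + 0 = -9$)
$\left(V{\left(-10 \right)} + 4\right)^{2} = \left(-9 + 4\right)^{2} = \left(-5\right)^{2} = 25$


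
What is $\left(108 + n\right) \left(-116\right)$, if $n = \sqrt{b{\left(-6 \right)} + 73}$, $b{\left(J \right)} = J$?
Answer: $-12528 - 116 \sqrt{67} \approx -13478.0$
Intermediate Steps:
$n = \sqrt{67}$ ($n = \sqrt{-6 + 73} = \sqrt{67} \approx 8.1853$)
$\left(108 + n\right) \left(-116\right) = \left(108 + \sqrt{67}\right) \left(-116\right) = -12528 - 116 \sqrt{67}$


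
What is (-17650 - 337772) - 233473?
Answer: -588895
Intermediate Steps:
(-17650 - 337772) - 233473 = -355422 - 233473 = -588895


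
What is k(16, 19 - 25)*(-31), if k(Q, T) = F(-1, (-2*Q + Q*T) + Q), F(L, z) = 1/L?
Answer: 31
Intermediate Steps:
k(Q, T) = -1 (k(Q, T) = 1/(-1) = -1)
k(16, 19 - 25)*(-31) = -1*(-31) = 31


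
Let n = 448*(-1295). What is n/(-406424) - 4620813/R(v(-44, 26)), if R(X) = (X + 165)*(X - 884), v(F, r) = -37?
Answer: 81100133533/1996354688 ≈ 40.624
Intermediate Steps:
n = -580160
R(X) = (-884 + X)*(165 + X) (R(X) = (165 + X)*(-884 + X) = (-884 + X)*(165 + X))
n/(-406424) - 4620813/R(v(-44, 26)) = -580160/(-406424) - 4620813/(-145860 + (-37)² - 719*(-37)) = -580160*(-1/406424) - 4620813/(-145860 + 1369 + 26603) = 72520/50803 - 4620813/(-117888) = 72520/50803 - 4620813*(-1/117888) = 72520/50803 + 1540271/39296 = 81100133533/1996354688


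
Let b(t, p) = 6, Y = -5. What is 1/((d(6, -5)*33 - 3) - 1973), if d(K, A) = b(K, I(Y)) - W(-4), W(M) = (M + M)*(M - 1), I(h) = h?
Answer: -1/3098 ≈ -0.00032279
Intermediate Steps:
W(M) = 2*M*(-1 + M) (W(M) = (2*M)*(-1 + M) = 2*M*(-1 + M))
d(K, A) = -34 (d(K, A) = 6 - 2*(-4)*(-1 - 4) = 6 - 2*(-4)*(-5) = 6 - 1*40 = 6 - 40 = -34)
1/((d(6, -5)*33 - 3) - 1973) = 1/((-34*33 - 3) - 1973) = 1/((-1122 - 3) - 1973) = 1/(-1125 - 1973) = 1/(-3098) = -1/3098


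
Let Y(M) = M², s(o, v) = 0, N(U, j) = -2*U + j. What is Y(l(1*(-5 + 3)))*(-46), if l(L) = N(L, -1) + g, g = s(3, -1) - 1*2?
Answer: -46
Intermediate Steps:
N(U, j) = j - 2*U
g = -2 (g = 0 - 1*2 = 0 - 2 = -2)
l(L) = -3 - 2*L (l(L) = (-1 - 2*L) - 2 = -3 - 2*L)
Y(l(1*(-5 + 3)))*(-46) = (-3 - 2*(-5 + 3))²*(-46) = (-3 - 2*(-2))²*(-46) = (-3 + 4)²*(-46) = 1²*(-46) = 1*(-46) = -46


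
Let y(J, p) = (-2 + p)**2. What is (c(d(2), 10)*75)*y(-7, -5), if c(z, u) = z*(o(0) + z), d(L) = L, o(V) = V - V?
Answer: 14700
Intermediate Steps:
o(V) = 0
c(z, u) = z**2 (c(z, u) = z*(0 + z) = z*z = z**2)
(c(d(2), 10)*75)*y(-7, -5) = (2**2*75)*(-2 - 5)**2 = (4*75)*(-7)**2 = 300*49 = 14700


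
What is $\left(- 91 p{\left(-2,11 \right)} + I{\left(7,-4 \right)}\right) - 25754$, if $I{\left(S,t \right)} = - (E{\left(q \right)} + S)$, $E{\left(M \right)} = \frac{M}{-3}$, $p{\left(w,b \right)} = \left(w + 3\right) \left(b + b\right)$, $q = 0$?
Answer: $-27763$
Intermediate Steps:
$p{\left(w,b \right)} = 2 b \left(3 + w\right)$ ($p{\left(w,b \right)} = \left(3 + w\right) 2 b = 2 b \left(3 + w\right)$)
$E{\left(M \right)} = - \frac{M}{3}$ ($E{\left(M \right)} = M \left(- \frac{1}{3}\right) = - \frac{M}{3}$)
$I{\left(S,t \right)} = - S$ ($I{\left(S,t \right)} = - (\left(- \frac{1}{3}\right) 0 + S) = - (0 + S) = - S$)
$\left(- 91 p{\left(-2,11 \right)} + I{\left(7,-4 \right)}\right) - 25754 = \left(- 91 \cdot 2 \cdot 11 \left(3 - 2\right) - 7\right) - 25754 = \left(- 91 \cdot 2 \cdot 11 \cdot 1 - 7\right) - 25754 = \left(\left(-91\right) 22 - 7\right) - 25754 = \left(-2002 - 7\right) - 25754 = -2009 - 25754 = -27763$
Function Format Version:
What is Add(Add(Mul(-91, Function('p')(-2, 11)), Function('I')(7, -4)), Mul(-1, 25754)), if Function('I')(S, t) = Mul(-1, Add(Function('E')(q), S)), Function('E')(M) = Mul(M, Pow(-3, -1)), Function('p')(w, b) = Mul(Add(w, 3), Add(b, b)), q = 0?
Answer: -27763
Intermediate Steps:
Function('p')(w, b) = Mul(2, b, Add(3, w)) (Function('p')(w, b) = Mul(Add(3, w), Mul(2, b)) = Mul(2, b, Add(3, w)))
Function('E')(M) = Mul(Rational(-1, 3), M) (Function('E')(M) = Mul(M, Rational(-1, 3)) = Mul(Rational(-1, 3), M))
Function('I')(S, t) = Mul(-1, S) (Function('I')(S, t) = Mul(-1, Add(Mul(Rational(-1, 3), 0), S)) = Mul(-1, Add(0, S)) = Mul(-1, S))
Add(Add(Mul(-91, Function('p')(-2, 11)), Function('I')(7, -4)), Mul(-1, 25754)) = Add(Add(Mul(-91, Mul(2, 11, Add(3, -2))), Mul(-1, 7)), Mul(-1, 25754)) = Add(Add(Mul(-91, Mul(2, 11, 1)), -7), -25754) = Add(Add(Mul(-91, 22), -7), -25754) = Add(Add(-2002, -7), -25754) = Add(-2009, -25754) = -27763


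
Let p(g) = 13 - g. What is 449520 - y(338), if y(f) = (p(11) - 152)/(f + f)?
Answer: 151937835/338 ≈ 4.4952e+5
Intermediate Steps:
y(f) = -75/f (y(f) = ((13 - 1*11) - 152)/(f + f) = ((13 - 11) - 152)/((2*f)) = (2 - 152)*(1/(2*f)) = -75/f)
449520 - y(338) = 449520 - (-75)/338 = 449520 - 1*(-75/338) = 449520 + 75/338 = 151937835/338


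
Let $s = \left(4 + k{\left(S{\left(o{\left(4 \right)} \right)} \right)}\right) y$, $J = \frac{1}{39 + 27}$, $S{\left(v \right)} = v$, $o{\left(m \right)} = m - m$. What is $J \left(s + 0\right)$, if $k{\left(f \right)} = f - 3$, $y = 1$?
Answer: $\frac{1}{66} \approx 0.015152$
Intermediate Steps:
$o{\left(m \right)} = 0$
$k{\left(f \right)} = -3 + f$
$J = \frac{1}{66} \approx 0.015152$
$s = 1$ ($s = \left(4 + \left(-3 + 0\right)\right) 1 = \left(4 - 3\right) 1 = 1 \cdot 1 = 1$)
$J \left(s + 0\right) = \frac{1 + 0}{66} = \frac{1}{66} \cdot 1 = \frac{1}{66}$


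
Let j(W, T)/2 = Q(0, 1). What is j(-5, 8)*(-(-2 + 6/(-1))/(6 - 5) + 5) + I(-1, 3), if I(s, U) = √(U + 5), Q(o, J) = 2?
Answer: 52 + 2*√2 ≈ 54.828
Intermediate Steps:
I(s, U) = √(5 + U)
j(W, T) = 4 (j(W, T) = 2*2 = 4)
j(-5, 8)*(-(-2 + 6/(-1))/(6 - 5) + 5) + I(-1, 3) = 4*(-(-2 + 6/(-1))/(6 - 5) + 5) + √(5 + 3) = 4*(-(-2 + 6*(-1))/1 + 5) + √8 = 4*(-(-2 - 6) + 5) + 2*√2 = 4*(-(-8) + 5) + 2*√2 = 4*(-1*(-8) + 5) + 2*√2 = 4*(8 + 5) + 2*√2 = 4*13 + 2*√2 = 52 + 2*√2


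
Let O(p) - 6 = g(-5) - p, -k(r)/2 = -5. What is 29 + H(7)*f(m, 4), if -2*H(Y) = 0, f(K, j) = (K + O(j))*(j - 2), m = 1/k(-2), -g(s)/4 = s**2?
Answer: 29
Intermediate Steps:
k(r) = 10 (k(r) = -2*(-5) = 10)
g(s) = -4*s**2
O(p) = -94 - p (O(p) = 6 + (-4*(-5)**2 - p) = 6 + (-4*25 - p) = 6 + (-100 - p) = -94 - p)
m = 1/10 ≈ 0.10000
f(K, j) = (-2 + j)*(-94 + K - j) (f(K, j) = (K + (-94 - j))*(j - 2) = (-94 + K - j)*(-2 + j) = (-2 + j)*(-94 + K - j))
H(Y) = 0 (H(Y) = -1/2*0 = 0)
29 + H(7)*f(m, 4) = 29 + 0*(188 - 1*4**2 - 92*4 - 2*1/10 + (1/10)*4) = 29 + 0*(188 - 1*16 - 368 - 1/5 + 2/5) = 29 + 0*(188 - 16 - 368 - 1/5 + 2/5) = 29 + 0*(-979/5) = 29 + 0 = 29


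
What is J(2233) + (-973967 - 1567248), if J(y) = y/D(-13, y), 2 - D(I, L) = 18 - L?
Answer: -5633871422/2217 ≈ -2.5412e+6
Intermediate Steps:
D(I, L) = -16 + L (D(I, L) = 2 - (18 - L) = 2 + (-18 + L) = -16 + L)
J(y) = y/(-16 + y)
J(2233) + (-973967 - 1567248) = 2233/(-16 + 2233) + (-973967 - 1567248) = 2233/2217 - 2541215 = -5633871422/2217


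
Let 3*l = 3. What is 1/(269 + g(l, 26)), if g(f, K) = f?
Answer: 1/270 ≈ 0.0037037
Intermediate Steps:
l = 1 (l = (⅓)*3 = 1)
1/(269 + g(l, 26)) = 1/(269 + 1) = 1/270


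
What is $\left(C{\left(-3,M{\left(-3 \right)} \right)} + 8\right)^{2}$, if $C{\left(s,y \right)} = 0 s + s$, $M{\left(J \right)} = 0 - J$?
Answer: $25$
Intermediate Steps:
$M{\left(J \right)} = - J$
$C{\left(s,y \right)} = s$ ($C{\left(s,y \right)} = 0 + s = s$)
$\left(C{\left(-3,M{\left(-3 \right)} \right)} + 8\right)^{2} = \left(-3 + 8\right)^{2} = 5^{2} = 25$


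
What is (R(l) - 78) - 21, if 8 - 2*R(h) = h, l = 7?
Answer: -197/2 ≈ -98.500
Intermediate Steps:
R(h) = 4 - h/2
(R(l) - 78) - 21 = ((4 - ½*7) - 78) - 21 = ((4 - 7/2) - 78) - 21 = (½ - 78) - 21 = -155/2 - 21 = -197/2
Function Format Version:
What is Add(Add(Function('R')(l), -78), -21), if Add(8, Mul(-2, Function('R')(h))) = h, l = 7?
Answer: Rational(-197, 2) ≈ -98.500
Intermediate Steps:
Function('R')(h) = Add(4, Mul(Rational(-1, 2), h))
Add(Add(Function('R')(l), -78), -21) = Add(Add(Add(4, Mul(Rational(-1, 2), 7)), -78), -21) = Add(Add(Add(4, Rational(-7, 2)), -78), -21) = Add(Add(Rational(1, 2), -78), -21) = Add(Rational(-155, 2), -21) = Rational(-197, 2)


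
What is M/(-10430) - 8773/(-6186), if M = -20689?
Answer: 54871136/16129995 ≈ 3.4018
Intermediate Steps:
M/(-10430) - 8773/(-6186) = -20689/(-10430) - 8773/(-6186) = -20689*(-1/10430) - 8773*(-1/6186) = 20689/10430 + 8773/6186 = 54871136/16129995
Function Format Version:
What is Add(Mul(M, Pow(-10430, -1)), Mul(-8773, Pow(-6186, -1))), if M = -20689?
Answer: Rational(54871136, 16129995) ≈ 3.4018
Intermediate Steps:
Add(Mul(M, Pow(-10430, -1)), Mul(-8773, Pow(-6186, -1))) = Add(Mul(-20689, Pow(-10430, -1)), Mul(-8773, Pow(-6186, -1))) = Add(Mul(-20689, Rational(-1, 10430)), Mul(-8773, Rational(-1, 6186))) = Add(Rational(20689, 10430), Rational(8773, 6186)) = Rational(54871136, 16129995)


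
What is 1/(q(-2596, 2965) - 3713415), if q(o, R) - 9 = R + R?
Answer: -1/3707476 ≈ -2.6973e-7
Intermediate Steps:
q(o, R) = 9 + 2*R (q(o, R) = 9 + (R + R) = 9 + 2*R)
1/(q(-2596, 2965) - 3713415) = 1/((9 + 2*2965) - 3713415) = 1/((9 + 5930) - 3713415) = 1/(5939 - 3713415) = 1/(-3707476) = -1/3707476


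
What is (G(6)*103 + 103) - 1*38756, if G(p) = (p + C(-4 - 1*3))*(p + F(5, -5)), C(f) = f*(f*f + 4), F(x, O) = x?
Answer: -452198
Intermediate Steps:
C(f) = f*(4 + f²) (C(f) = f*(f² + 4) = f*(4 + f²))
G(p) = (-371 + p)*(5 + p) (G(p) = (p + (-4 - 1*3)*(4 + (-4 - 1*3)²))*(p + 5) = (p + (-4 - 3)*(4 + (-4 - 3)²))*(5 + p) = (p - 7*(4 + (-7)²))*(5 + p) = (p - 7*(4 + 49))*(5 + p) = (p - 7*53)*(5 + p) = (p - 371)*(5 + p) = (-371 + p)*(5 + p))
(G(6)*103 + 103) - 1*38756 = ((-1855 + 6² - 366*6)*103 + 103) - 1*38756 = ((-1855 + 36 - 2196)*103 + 103) - 38756 = (-4015*103 + 103) - 38756 = (-413545 + 103) - 38756 = -413442 - 38756 = -452198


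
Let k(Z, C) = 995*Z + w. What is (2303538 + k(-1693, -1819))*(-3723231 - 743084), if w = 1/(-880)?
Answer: -486580578681057/176 ≈ -2.7647e+12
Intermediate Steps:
w = -1/880 ≈ -0.0011364
k(Z, C) = -1/880 + 995*Z (k(Z, C) = 995*Z - 1/880 = -1/880 + 995*Z)
(2303538 + k(-1693, -1819))*(-3723231 - 743084) = (2303538 + (-1/880 + 995*(-1693)))*(-3723231 - 743084) = (2303538 + (-1/880 - 1684535))*(-4466315) = (2303538 - 1482390801/880)*(-4466315) = (544722639/880)*(-4466315) = -486580578681057/176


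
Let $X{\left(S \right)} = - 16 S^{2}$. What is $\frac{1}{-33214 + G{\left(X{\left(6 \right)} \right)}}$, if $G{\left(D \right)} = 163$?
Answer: $- \frac{1}{33051} \approx -3.0256 \cdot 10^{-5}$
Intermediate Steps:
$\frac{1}{-33214 + G{\left(X{\left(6 \right)} \right)}} = \frac{1}{-33214 + 163} = \frac{1}{-33051} = - \frac{1}{33051}$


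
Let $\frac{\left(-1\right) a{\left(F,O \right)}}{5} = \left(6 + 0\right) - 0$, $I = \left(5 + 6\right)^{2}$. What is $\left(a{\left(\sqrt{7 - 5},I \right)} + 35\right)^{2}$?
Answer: $25$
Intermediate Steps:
$I = 121$ ($I = 11^{2} = 121$)
$a{\left(F,O \right)} = -30$ ($a{\left(F,O \right)} = - 5 \left(\left(6 + 0\right) - 0\right) = - 5 \left(6 + 0\right) = \left(-5\right) 6 = -30$)
$\left(a{\left(\sqrt{7 - 5},I \right)} + 35\right)^{2} = \left(-30 + 35\right)^{2} = 5^{2} = 25$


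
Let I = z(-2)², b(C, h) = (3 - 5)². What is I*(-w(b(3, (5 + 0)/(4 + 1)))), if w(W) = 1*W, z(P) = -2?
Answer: -16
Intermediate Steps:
b(C, h) = 4 (b(C, h) = (-2)² = 4)
w(W) = W
I = 4 (I = (-2)² = 4)
I*(-w(b(3, (5 + 0)/(4 + 1)))) = 4*(-1*4) = 4*(-4) = -16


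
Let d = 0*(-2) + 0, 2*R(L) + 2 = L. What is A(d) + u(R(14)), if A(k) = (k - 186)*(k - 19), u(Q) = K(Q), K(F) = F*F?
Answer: 3570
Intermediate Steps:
K(F) = F²
R(L) = -1 + L/2
u(Q) = Q²
d = 0 (d = 0 + 0 = 0)
A(k) = (-186 + k)*(-19 + k)
A(d) + u(R(14)) = (3534 + 0² - 205*0) + (-1 + (½)*14)² = (3534 + 0 + 0) + (-1 + 7)² = 3534 + 6² = 3534 + 36 = 3570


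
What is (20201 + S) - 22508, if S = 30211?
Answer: 27904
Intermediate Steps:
(20201 + S) - 22508 = (20201 + 30211) - 22508 = 50412 - 22508 = 27904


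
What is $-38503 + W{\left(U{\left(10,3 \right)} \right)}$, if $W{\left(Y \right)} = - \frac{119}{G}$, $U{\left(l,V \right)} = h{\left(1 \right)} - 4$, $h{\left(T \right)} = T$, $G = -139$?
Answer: $- \frac{5351798}{139} \approx -38502.0$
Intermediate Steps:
$U{\left(l,V \right)} = -3$ ($U{\left(l,V \right)} = 1 - 4 = -3$)
$W{\left(Y \right)} = \frac{119}{139}$ ($W{\left(Y \right)} = - \frac{119}{-139} = \left(-119\right) \left(- \frac{1}{139}\right) = \frac{119}{139}$)
$-38503 + W{\left(U{\left(10,3 \right)} \right)} = -38503 + \frac{119}{139} = - \frac{5351798}{139}$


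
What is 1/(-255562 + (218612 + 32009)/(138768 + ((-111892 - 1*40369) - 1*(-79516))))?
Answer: -66023/16872719305 ≈ -3.9130e-6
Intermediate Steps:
1/(-255562 + (218612 + 32009)/(138768 + ((-111892 - 1*40369) - 1*(-79516)))) = 1/(-255562 + 250621/(138768 + ((-111892 - 40369) + 79516))) = 1/(-255562 + 250621/(138768 + (-152261 + 79516))) = 1/(-255562 + 250621/(138768 - 72745)) = 1/(-255562 + 250621/66023) = 1/(-16872719305/66023) = -66023/16872719305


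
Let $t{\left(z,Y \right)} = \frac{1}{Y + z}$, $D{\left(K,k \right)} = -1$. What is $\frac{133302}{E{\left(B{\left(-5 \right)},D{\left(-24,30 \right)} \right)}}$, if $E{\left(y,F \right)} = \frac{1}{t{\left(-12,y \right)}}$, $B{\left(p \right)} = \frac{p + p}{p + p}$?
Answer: $- \frac{133302}{11} \approx -12118.0$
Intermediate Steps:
$B{\left(p \right)} = 1$ ($B{\left(p \right)} = \frac{2 p}{2 p} = 2 p \frac{1}{2 p} = 1$)
$E{\left(y,F \right)} = -12 + y$ ($E{\left(y,F \right)} = \frac{1}{\frac{1}{y - 12}} = \frac{1}{\frac{1}{-12 + y}} = -12 + y$)
$\frac{133302}{E{\left(B{\left(-5 \right)},D{\left(-24,30 \right)} \right)}} = \frac{133302}{-12 + 1} = \frac{133302}{-11} = 133302 \left(- \frac{1}{11}\right) = - \frac{133302}{11}$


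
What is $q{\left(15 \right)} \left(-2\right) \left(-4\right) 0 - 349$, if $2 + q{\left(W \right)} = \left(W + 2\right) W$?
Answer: $-349$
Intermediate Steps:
$q{\left(W \right)} = -2 + W \left(2 + W\right)$ ($q{\left(W \right)} = -2 + \left(W + 2\right) W = -2 + \left(2 + W\right) W = -2 + W \left(2 + W\right)$)
$q{\left(15 \right)} \left(-2\right) \left(-4\right) 0 - 349 = \left(-2 + 15^{2} + 2 \cdot 15\right) \left(-2\right) \left(-4\right) 0 - 349 = \left(-2 + 225 + 30\right) 8 \cdot 0 - 349 = 253 \cdot 0 - 349 = 0 - 349 = -349$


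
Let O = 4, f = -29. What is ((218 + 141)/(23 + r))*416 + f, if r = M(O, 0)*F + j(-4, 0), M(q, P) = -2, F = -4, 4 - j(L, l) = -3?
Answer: 74121/19 ≈ 3901.1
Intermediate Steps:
j(L, l) = 7 (j(L, l) = 4 - 1*(-3) = 4 + 3 = 7)
r = 15 (r = -2*(-4) + 7 = 8 + 7 = 15)
((218 + 141)/(23 + r))*416 + f = ((218 + 141)/(23 + 15))*416 - 29 = (359/38)*416 - 29 = 74672/19 - 29 = 74121/19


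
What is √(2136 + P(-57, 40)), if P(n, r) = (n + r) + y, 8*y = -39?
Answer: √33826/4 ≈ 45.980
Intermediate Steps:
y = -39/8 (y = (⅛)*(-39) = -39/8 ≈ -4.8750)
P(n, r) = -39/8 + n + r (P(n, r) = (n + r) - 39/8 = -39/8 + n + r)
√(2136 + P(-57, 40)) = √(2136 + (-39/8 - 57 + 40)) = √(2136 - 175/8) = √(16913/8) = √33826/4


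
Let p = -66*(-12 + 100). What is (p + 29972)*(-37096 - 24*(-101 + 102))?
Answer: -896967680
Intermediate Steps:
p = -5808 (p = -66*88 = -5808)
(p + 29972)*(-37096 - 24*(-101 + 102)) = (-5808 + 29972)*(-37096 - 24*(-101 + 102)) = 24164*(-37096 - 24*1) = 24164*(-37096 - 24) = 24164*(-37120) = -896967680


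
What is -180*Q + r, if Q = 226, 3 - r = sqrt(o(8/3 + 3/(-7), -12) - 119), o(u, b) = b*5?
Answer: -40677 - I*sqrt(179) ≈ -40677.0 - 13.379*I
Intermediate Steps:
o(u, b) = 5*b
r = 3 - I*sqrt(179) (r = 3 - sqrt(5*(-12) - 119) = 3 - sqrt(-60 - 119) = 3 - sqrt(-179) = 3 - I*sqrt(179) ≈ 3.0 - 13.379*I)
-180*Q + r = -180*226 + (3 - I*sqrt(179)) = -40680 + (3 - I*sqrt(179)) = -40677 - I*sqrt(179)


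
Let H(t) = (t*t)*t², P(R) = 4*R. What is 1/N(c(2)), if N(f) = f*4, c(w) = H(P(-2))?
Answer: 1/16384 ≈ 6.1035e-5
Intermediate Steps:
H(t) = t⁴ (H(t) = t²*t² = t⁴)
c(w) = 4096 (c(w) = (4*(-2))⁴ = (-8)⁴ = 4096)
N(f) = 4*f
1/N(c(2)) = 1/(4*4096) = 1/16384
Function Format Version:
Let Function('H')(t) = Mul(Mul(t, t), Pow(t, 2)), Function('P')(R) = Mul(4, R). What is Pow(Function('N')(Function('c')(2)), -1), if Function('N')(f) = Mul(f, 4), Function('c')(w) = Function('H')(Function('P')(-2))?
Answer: Rational(1, 16384) ≈ 6.1035e-5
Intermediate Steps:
Function('H')(t) = Pow(t, 4) (Function('H')(t) = Mul(Pow(t, 2), Pow(t, 2)) = Pow(t, 4))
Function('c')(w) = 4096 (Function('c')(w) = Pow(Mul(4, -2), 4) = Pow(-8, 4) = 4096)
Function('N')(f) = Mul(4, f)
Pow(Function('N')(Function('c')(2)), -1) = Pow(Mul(4, 4096), -1) = Pow(16384, -1) = Rational(1, 16384)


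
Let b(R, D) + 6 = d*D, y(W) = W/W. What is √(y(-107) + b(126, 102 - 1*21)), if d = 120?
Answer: √9715 ≈ 98.565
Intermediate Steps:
y(W) = 1
b(R, D) = -6 + 120*D
√(y(-107) + b(126, 102 - 1*21)) = √(1 + (-6 + 120*(102 - 1*21))) = √(1 + (-6 + 120*(102 - 21))) = √(1 + (-6 + 120*81)) = √(1 + (-6 + 9720)) = √(1 + 9714) = √9715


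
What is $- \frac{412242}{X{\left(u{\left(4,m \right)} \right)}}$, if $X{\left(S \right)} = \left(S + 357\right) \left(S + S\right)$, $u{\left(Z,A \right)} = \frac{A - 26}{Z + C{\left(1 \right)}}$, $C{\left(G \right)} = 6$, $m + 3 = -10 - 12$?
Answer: $\frac{6870700}{59823} \approx 114.85$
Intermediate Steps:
$m = -25$ ($m = -3 - 22 = -25$)
$u{\left(Z,A \right)} = \frac{-26 + A}{6 + Z}$ ($u{\left(Z,A \right)} = \frac{A - 26}{Z + 6} = \frac{-26 + A}{6 + Z}$)
$X{\left(S \right)} = 2 S \left(357 + S\right)$ ($X{\left(S \right)} = \left(357 + S\right) 2 S = 2 S \left(357 + S\right)$)
$- \frac{412242}{X{\left(u{\left(4,m \right)} \right)}} = - \frac{412242}{2 \frac{-26 - 25}{6 + 4} \left(357 + \frac{-26 - 25}{6 + 4}\right)} = - \frac{412242}{2 \cdot \frac{1}{10} \left(-51\right) \left(357 + \frac{1}{10} \left(-51\right)\right)} = - \frac{412242}{2 \left(- \frac{51}{10}\right) \left(357 - \frac{51}{10}\right)} = - \frac{412242}{2 \left(- \frac{51}{10}\right) \frac{3519}{10}} = - \frac{412242}{- \frac{179469}{50}} = \left(-412242\right) \left(- \frac{50}{179469}\right) = \frac{6870700}{59823}$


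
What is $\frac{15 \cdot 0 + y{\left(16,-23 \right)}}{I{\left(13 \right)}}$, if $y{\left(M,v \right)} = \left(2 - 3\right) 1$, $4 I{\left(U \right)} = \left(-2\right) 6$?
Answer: $\frac{1}{3} \approx 0.33333$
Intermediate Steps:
$I{\left(U \right)} = -3$ ($I{\left(U \right)} = \frac{\left(-2\right) 6}{4} = \frac{1}{4} \left(-12\right) = -3$)
$y{\left(M,v \right)} = -1$ ($y{\left(M,v \right)} = \left(-1\right) 1 = -1$)
$\frac{15 \cdot 0 + y{\left(16,-23 \right)}}{I{\left(13 \right)}} = \frac{15 \cdot 0 - 1}{-3} = \left(0 - 1\right) \left(- \frac{1}{3}\right) = \left(-1\right) \left(- \frac{1}{3}\right) = \frac{1}{3}$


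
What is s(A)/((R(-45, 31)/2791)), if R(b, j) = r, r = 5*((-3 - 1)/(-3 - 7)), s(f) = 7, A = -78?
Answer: 19537/2 ≈ 9768.5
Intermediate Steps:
r = 2 (r = 5*(-4/(-10)) = 5*(-4*(-1/10)) = 5*(2/5) = 2)
R(b, j) = 2
s(A)/((R(-45, 31)/2791)) = 7/((2/2791)) = 7/((2*(1/2791))) = 7/(2/2791) = 7*(2791/2) = 19537/2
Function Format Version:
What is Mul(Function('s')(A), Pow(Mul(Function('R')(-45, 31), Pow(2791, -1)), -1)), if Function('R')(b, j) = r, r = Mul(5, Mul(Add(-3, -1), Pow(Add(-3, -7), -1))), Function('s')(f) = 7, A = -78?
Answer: Rational(19537, 2) ≈ 9768.5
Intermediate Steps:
r = 2 (r = Mul(5, Mul(-4, Pow(-10, -1))) = Mul(5, Mul(-4, Rational(-1, 10))) = Mul(5, Rational(2, 5)) = 2)
Function('R')(b, j) = 2
Mul(Function('s')(A), Pow(Mul(Function('R')(-45, 31), Pow(2791, -1)), -1)) = Mul(7, Pow(Mul(2, Pow(2791, -1)), -1)) = Mul(7, Pow(Mul(2, Rational(1, 2791)), -1)) = Mul(7, Pow(Rational(2, 2791), -1)) = Mul(7, Rational(2791, 2)) = Rational(19537, 2)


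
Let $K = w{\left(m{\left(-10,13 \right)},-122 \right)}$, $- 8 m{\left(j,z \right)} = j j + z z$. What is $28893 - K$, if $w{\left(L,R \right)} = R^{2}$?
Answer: $14009$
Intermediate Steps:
$m{\left(j,z \right)} = - \frac{j^{2}}{8} - \frac{z^{2}}{8}$ ($m{\left(j,z \right)} = - \frac{j j + z z}{8} = - \frac{j^{2} + z^{2}}{8} = - \frac{j^{2}}{8} - \frac{z^{2}}{8}$)
$K = 14884$ ($K = \left(-122\right)^{2} = 14884$)
$28893 - K = 28893 - 14884 = 14009$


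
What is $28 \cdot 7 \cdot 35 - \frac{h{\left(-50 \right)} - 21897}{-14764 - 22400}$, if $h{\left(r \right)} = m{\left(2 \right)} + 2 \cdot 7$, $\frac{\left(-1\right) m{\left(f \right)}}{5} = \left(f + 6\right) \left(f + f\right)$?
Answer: $\frac{254922997}{37164} \approx 6859.4$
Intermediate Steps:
$m{\left(f \right)} = - 10 f \left(6 + f\right)$ ($m{\left(f \right)} = - 5 \left(f + 6\right) \left(f + f\right) = - 5 \left(6 + f\right) 2 f = - 5 \cdot 2 f \left(6 + f\right) = - 10 f \left(6 + f\right)$)
$h{\left(r \right)} = -146$ ($h{\left(r \right)} = \left(-10\right) 2 \left(6 + 2\right) + 2 \cdot 7 = \left(-10\right) 2 \cdot 8 + 14 = -160 + 14 = -146$)
$28 \cdot 7 \cdot 35 - \frac{h{\left(-50 \right)} - 21897}{-14764 - 22400} = 28 \cdot 7 \cdot 35 - \frac{-146 - 21897}{-14764 - 22400} = 196 \cdot 35 - - \frac{22043}{-37164} = 6860 - \left(-22043\right) \left(- \frac{1}{37164}\right) = 6860 - \frac{22043}{37164} = \frac{254922997}{37164}$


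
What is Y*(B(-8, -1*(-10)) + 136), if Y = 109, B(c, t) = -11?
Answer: 13625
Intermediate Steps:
Y*(B(-8, -1*(-10)) + 136) = 109*(-11 + 136) = 109*125 = 13625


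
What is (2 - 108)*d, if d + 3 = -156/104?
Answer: 477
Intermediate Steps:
d = -9/2 (d = -3 - 156/104 = -3 - 156*1/104 = -3 - 3/2 = -9/2 ≈ -4.5000)
(2 - 108)*d = (2 - 108)*(-9/2) = -106*(-9/2) = 477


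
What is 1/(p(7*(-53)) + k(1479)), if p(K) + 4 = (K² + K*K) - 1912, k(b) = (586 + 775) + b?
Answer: 1/276206 ≈ 3.6205e-6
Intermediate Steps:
k(b) = 1361 + b
p(K) = -1916 + 2*K² (p(K) = -4 + ((K² + K*K) - 1912) = -4 + ((K² + K²) - 1912) = -4 + (2*K² - 1912) = -4 + (-1912 + 2*K²) = -1916 + 2*K²)
1/(p(7*(-53)) + k(1479)) = 1/((-1916 + 2*(7*(-53))²) + (1361 + 1479)) = 1/((-1916 + 2*(-371)²) + 2840) = 1/((-1916 + 2*137641) + 2840) = 1/((-1916 + 275282) + 2840) = 1/(273366 + 2840) = 1/276206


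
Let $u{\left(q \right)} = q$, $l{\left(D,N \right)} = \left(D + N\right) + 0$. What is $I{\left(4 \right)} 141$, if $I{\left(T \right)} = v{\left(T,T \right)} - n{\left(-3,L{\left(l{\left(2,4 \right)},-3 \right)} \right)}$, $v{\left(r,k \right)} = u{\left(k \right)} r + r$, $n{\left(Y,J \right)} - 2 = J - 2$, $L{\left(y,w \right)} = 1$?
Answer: $2679$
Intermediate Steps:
$l{\left(D,N \right)} = D + N$
$n{\left(Y,J \right)} = J$ ($n{\left(Y,J \right)} = 2 + \left(J - 2\right) = 2 + \left(-2 + J\right) = J$)
$v{\left(r,k \right)} = r + k r$ ($v{\left(r,k \right)} = k r + r = r + k r$)
$I{\left(T \right)} = -1 + T \left(1 + T\right)$ ($I{\left(T \right)} = T \left(1 + T\right) - 1 = -1 + T \left(1 + T\right)$)
$I{\left(4 \right)} 141 = \left(-1 + 4 \left(1 + 4\right)\right) 141 = \left(-1 + 4 \cdot 5\right) 141 = \left(-1 + 20\right) 141 = 19 \cdot 141 = 2679$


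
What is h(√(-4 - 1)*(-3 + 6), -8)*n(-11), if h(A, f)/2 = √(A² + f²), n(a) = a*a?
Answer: 242*√19 ≈ 1054.9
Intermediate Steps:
n(a) = a²
h(A, f) = 2*√(A² + f²)
h(√(-4 - 1)*(-3 + 6), -8)*n(-11) = (2*√((√(-4 - 1)*(-3 + 6))² + (-8)²))*(-11)² = (2*√((√(-5)*3)² + 64))*121 = (2*√(((I*√5)*3)² + 64))*121 = (2*√((3*I*√5)² + 64))*121 = (2*√(-45 + 64))*121 = (2*√19)*121 = 242*√19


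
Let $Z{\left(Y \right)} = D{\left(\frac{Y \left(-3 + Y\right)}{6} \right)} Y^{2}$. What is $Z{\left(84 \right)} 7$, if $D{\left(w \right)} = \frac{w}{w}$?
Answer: $49392$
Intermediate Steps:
$D{\left(w \right)} = 1$
$Z{\left(Y \right)} = Y^{2}$ ($Z{\left(Y \right)} = 1 Y^{2} = Y^{2}$)
$Z{\left(84 \right)} 7 = 84^{2} \cdot 7 = 7056 \cdot 7 = 49392$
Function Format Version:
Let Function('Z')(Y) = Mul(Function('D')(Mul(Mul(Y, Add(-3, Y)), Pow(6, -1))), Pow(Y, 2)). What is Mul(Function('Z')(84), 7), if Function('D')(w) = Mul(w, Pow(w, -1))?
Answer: 49392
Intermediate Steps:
Function('D')(w) = 1
Function('Z')(Y) = Pow(Y, 2) (Function('Z')(Y) = Mul(1, Pow(Y, 2)) = Pow(Y, 2))
Mul(Function('Z')(84), 7) = Mul(Pow(84, 2), 7) = Mul(7056, 7) = 49392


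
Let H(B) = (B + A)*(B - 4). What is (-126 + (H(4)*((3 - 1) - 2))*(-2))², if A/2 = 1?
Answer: 15876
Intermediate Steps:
A = 2 (A = 2*1 = 2)
H(B) = (-4 + B)*(2 + B) (H(B) = (B + 2)*(B - 4) = (2 + B)*(-4 + B) = (-4 + B)*(2 + B))
(-126 + (H(4)*((3 - 1) - 2))*(-2))² = (-126 + ((-8 + 4² - 2*4)*((3 - 1) - 2))*(-2))² = (-126 + ((-8 + 16 - 8)*(2 - 2))*(-2))² = (-126 + (0*0)*(-2))² = (-126 + 0*(-2))² = (-126 + 0)² = (-126)² = 15876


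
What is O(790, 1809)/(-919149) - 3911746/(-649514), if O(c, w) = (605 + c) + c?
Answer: 78131700784/12978263991 ≈ 6.0202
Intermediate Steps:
O(c, w) = 605 + 2*c
O(790, 1809)/(-919149) - 3911746/(-649514) = (605 + 2*790)/(-919149) - 3911746/(-649514) = (605 + 1580)*(-1/919149) - 3911746*(-1/649514) = 2185*(-1/919149) + 1955873/324757 = -95/39963 + 1955873/324757 = 78131700784/12978263991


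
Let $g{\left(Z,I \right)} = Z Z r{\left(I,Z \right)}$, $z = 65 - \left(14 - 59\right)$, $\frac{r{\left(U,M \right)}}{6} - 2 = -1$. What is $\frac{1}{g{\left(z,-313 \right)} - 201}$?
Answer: $\frac{1}{72399} \approx 1.3812 \cdot 10^{-5}$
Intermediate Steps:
$r{\left(U,M \right)} = 6$ ($r{\left(U,M \right)} = 12 + 6 \left(-1\right) = 12 - 6 = 6$)
$z = 110$ ($z = 65 - \left(14 - 59\right) = 65 - -45 = 65 + 45 = 110$)
$g{\left(Z,I \right)} = 6 Z^{2}$ ($g{\left(Z,I \right)} = Z Z 6 = Z^{2} \cdot 6 = 6 Z^{2}$)
$\frac{1}{g{\left(z,-313 \right)} - 201} = \frac{1}{6 \cdot 110^{2} - 201} = \frac{1}{6 \cdot 12100 - 201} = \frac{1}{72600 - 201} = \frac{1}{72399}$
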